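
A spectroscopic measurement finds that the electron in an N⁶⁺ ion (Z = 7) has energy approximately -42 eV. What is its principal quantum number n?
n = 4

The exact energy levels follow E_n = -13.6057 Z² / n² eV with Z = 7.

The measured value (-42 eV) is reported to only 2 significant figures, so we must test candidate n values and see which one matches to that precision.

Candidate energies:
  n = 2:  E = -13.6057 × 7² / 2² = -166.66983 eV
  n = 3:  E = -13.6057 × 7² / 3² = -74.07548 eV
  n = 4:  E = -13.6057 × 7² / 4² = -41.66746 eV  ← matches
  n = 5:  E = -13.6057 × 7² / 5² = -26.66717 eV
  n = 6:  E = -13.6057 × 7² / 6² = -18.51887 eV

Checking against the measurement of -42 eV (2 sig figs), only n = 4 agrees:
E_4 = -41.66746 eV, which rounds to -42 eV ✓

Therefore n = 4.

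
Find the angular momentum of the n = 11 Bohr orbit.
1.1600e-33 J·s (or 11ℏ)

In the Bohr model, angular momentum is quantized:
L = nℏ

where ℏ = h/(2π) = 1.054572e-34 J·s

For n = 11:
L = 11 × 1.054572e-34 J·s
L = 1.1600e-33 J·s

This can also be written as L = 11ℏ.
The angular momentum is an integer multiple of the reduced Planck constant.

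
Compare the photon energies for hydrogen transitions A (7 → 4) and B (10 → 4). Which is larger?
10 → 4

Calculate the energy for each transition:

Transition 7 → 4:
ΔE₁ = |E_4 - E_7| = |-13.6057/4² - (-13.6057/7²)|
ΔE₁ = |-0.8503562500 - (-0.2776673469)| = 0.5726889 eV

Transition 10 → 4:
ΔE₂ = |E_4 - E_10| = |-13.6057/4² - (-13.6057/10²)|
ΔE₂ = |-0.8503562500 - (-0.1360570000)| = 0.7142993 eV

Since 0.7142993 eV > 0.5726889 eV, the transition 10 → 4 emits the more energetic photon.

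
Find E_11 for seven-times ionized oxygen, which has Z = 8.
-7.19640 eV

For hydrogen-like ions, the energy levels scale with Z²:
E_n = -13.6057 Z² / n² eV

For O⁷⁺ (Z = 8) at n = 11:
E_11 = -13.6057 × 8² / 11²
E_11 = -13.6057 × 64 / 121
E_11 = -870.7648 / 121
E_11 = -7.19640 eV

The energy is 64 times more negative than hydrogen at the same n due to the stronger nuclear charge.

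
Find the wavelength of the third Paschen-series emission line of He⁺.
273.380 nm

The lines of a series are numbered from the longest wavelength (smallest ΔE) outward; the third line is the transition from n = n_f + 3 to n_f.
The Paschen series has all transitions ending at n_f = 3.

For He⁺ (Z = 2), the third line (γ-line) is the jump from n = 6 to n = 3:
E_6 = -13.6057 × 2² / 6² = -1.5117444 eV
E_3 = -13.6057 × 2² / 3² = -6.0469778 eV
ΔE = E_6 - E_3 = 4.5352334 eV

λ = hc/E = 1239.84 eV·nm / 4.5352334 eV
λ = 273.380 nm

This is the γ-line of the Paschen series in He⁺.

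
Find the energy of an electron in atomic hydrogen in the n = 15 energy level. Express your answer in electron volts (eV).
-0.060 eV

The energy levels of a hydrogen-like atom are given by:
E_n = -13.6057 eV / n²

For n = 15:
E_15 = -13.6057 eV / 15²
E_15 = -13.6057 eV / 225
E_15 = -0.060 eV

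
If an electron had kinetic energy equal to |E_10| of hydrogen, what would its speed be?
2.19e+05 m/s (or 0.072974% of c)

The binding energy at n = 10 for hydrogen is:
E_10 = -13.6057/10² = -0.13605700 eV
|E_10| = 0.13605700 eV

Convert to Joules:
KE = 0.13605700 eV × (1.602177 × 10⁻¹⁹ J/eV) = 2.1799e-20 J

Using KE = ½mv²:
v = √(2·KE/m_e)
v = √(2 × 2.1799e-20 J / 9.10938 × 10⁻³¹ kg)
v = 2.19e+05 m/s

This is approximately 0.072974% the speed of light.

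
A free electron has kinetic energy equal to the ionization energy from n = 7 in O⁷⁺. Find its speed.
2.50022e+06 m/s (or 0.834% of c)

The binding energy at n = 7 for O⁷⁺ is:
E_7 = -13.6057 × 8²/7² = -17.7707102 eV
|E_7| = 17.7707102 eV

Convert to Joules:
KE = 17.7707102 eV × (1.602177 × 10⁻¹⁹ J/eV) = 2.8471823e-18 J

Using KE = ½mv²:
v = √(2·KE/m_e)
v = √(2 × 2.8471823e-18 J / 9.10938 × 10⁻³¹ kg)
v = 2.50022e+06 m/s

This is approximately 0.834% the speed of light.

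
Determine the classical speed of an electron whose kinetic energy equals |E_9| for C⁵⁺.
1.45846e+06 m/s (or 0.4865% of c)

The binding energy at n = 9 for C⁵⁺ is:
E_9 = -13.6057 × 6²/9² = -6.04697778 eV
|E_9| = 6.04697778 eV

Convert to Joules:
KE = 6.04697778 eV × (1.602177 × 10⁻¹⁹ J/eV) = 9.6883287e-19 J

Using KE = ½mv²:
v = √(2·KE/m_e)
v = √(2 × 9.6883287e-19 J / 9.10938 × 10⁻³¹ kg)
v = 1.45846e+06 m/s

This is approximately 0.4865% the speed of light.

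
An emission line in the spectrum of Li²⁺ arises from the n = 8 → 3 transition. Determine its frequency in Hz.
2.827e+15 Hz

First, find the transition energy:
E_8 = -13.6057 × 3² / 8² = -1.91330 eV
E_3 = -13.6057 × 3² / 3² = -13.60570 eV
|ΔE| = |E_3 - E_8| = 11.69240 eV

Convert to Joules: E = 11.69240 eV × (1.602177 × 10⁻¹⁹ J/eV) = 1.87333e-18 J

Using E = hf:
f = E/h = 1.87333e-18 J / (6.62607 × 10⁻³⁴ J·s)
f = 2.827e+15 Hz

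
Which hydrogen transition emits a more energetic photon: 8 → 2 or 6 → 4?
8 → 2

Calculate the energy for each transition:

Transition 8 → 2:
ΔE₁ = |E_2 - E_8| = |-13.6057/2² - (-13.6057/8²)|
ΔE₁ = |-3.401425000000 - (-0.212589062500)| = 3.188835938 eV

Transition 6 → 4:
ΔE₂ = |E_4 - E_6| = |-13.6057/4² - (-13.6057/6²)|
ΔE₂ = |-0.850356250000 - (-0.377936111111)| = 0.472420139 eV

Since 3.188835938 eV > 0.472420139 eV, the transition 8 → 2 emits the more energetic photon.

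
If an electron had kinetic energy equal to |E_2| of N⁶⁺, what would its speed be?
7.657e+06 m/s (or 2.554% of c)

The binding energy at n = 2 for N⁶⁺ is:
E_2 = -13.6057 × 7²/2² = -166.66983 eV
|E_2| = 166.66983 eV

Convert to Joules:
KE = 166.66983 eV × (1.602177 × 10⁻¹⁹ J/eV) = 2.67035e-17 J

Using KE = ½mv²:
v = √(2·KE/m_e)
v = √(2 × 2.67035e-17 J / 9.10938 × 10⁻³¹ kg)
v = 7.657e+06 m/s

This is approximately 2.554% the speed of light.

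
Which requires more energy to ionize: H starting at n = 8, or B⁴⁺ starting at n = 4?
B⁴⁺ at n = 4 (E = -21.25891 eV)

Using E_n = -13.6057 Z² / n² eV:

H (Z = 1) at n = 8:
E = -13.6057 × 1² / 8² = -13.6057 × 1 / 64 = -0.21258906 eV

B⁴⁺ (Z = 5) at n = 4:
E = -13.6057 × 5² / 4² = -13.6057 × 25 / 16 = -21.25890625 eV

Since -21.25890625 eV < -0.21258906 eV,
B⁴⁺ at n = 4 is more tightly bound (requires more energy to ionize).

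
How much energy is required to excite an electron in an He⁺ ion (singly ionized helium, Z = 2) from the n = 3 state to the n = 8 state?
5.20 eV

The energy levels of a hydrogen-like atom are E_n = -13.6057 Z² eV / n².

Energy at n = 3: E_3 = -13.6057 × 2² / 3² = -6.04698 eV
Energy at n = 8: E_8 = -13.6057 × 2² / 8² = -0.85036 eV

The excitation energy is the difference:
ΔE = E_8 - E_3
ΔE = -0.85036 - (-6.04698)
ΔE = 5.20 eV

Since this is positive, energy must be absorbed (photon absorption).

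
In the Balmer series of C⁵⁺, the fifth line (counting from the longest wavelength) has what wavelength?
11.025183 nm

The lines of a series are numbered from the longest wavelength (smallest ΔE) outward; the fifth line is the transition from n = n_f + 5 to n_f.
The Balmer series has all transitions ending at n_f = 2.

For C⁵⁺ (Z = 6), the fifth line (ε-line) is the jump from n = 7 to n = 2:
E_7 = -13.6057 × 6² / 7² = -9.99602449 eV
E_2 = -13.6057 × 6² / 2² = -122.45130000 eV
ΔE = E_7 - E_2 = 112.45527551 eV

λ = hc/E = 1239.84 eV·nm / 112.45527551 eV
λ = 11.025183 nm

This is the ε-line of the Balmer series in C⁵⁺.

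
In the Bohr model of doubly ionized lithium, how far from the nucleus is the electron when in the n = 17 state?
5.097740 nm (or 50.977405 Å)

The Bohr radius formula is:
r_n = n² a₀ / Z

where a₀ = 0.052917721 nm is the Bohr radius.

For Li²⁺ (Z = 3) at n = 17:
r_17 = 17² × 0.052917721 nm / 3
r_17 = 289 × 0.052917721 nm / 3
r_17 = 15.2932214 nm / 3
r_17 = 5.097740 nm

The electron orbits at approximately 5.097740 nm from the nucleus.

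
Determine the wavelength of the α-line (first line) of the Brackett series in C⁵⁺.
112.5019 nm

The longest wavelength corresponds to the smallest energy transition in the series.
The Brackett series has all transitions ending at n_f = 4.

For C⁵⁺ (Z = 6), the first line (α-line) is the jump from n = 5 to n = 4:
E_5 = -13.6057 × 6² / 5² = -19.5922080 eV
E_4 = -13.6057 × 6² / 4² = -30.6128250 eV
ΔE = E_5 - E_4 = 11.0206170 eV

λ = hc/E = 1239.84 eV·nm / 11.0206170 eV
λ = 112.5019 nm

This is the α-line of the Brackett series in C⁵⁺.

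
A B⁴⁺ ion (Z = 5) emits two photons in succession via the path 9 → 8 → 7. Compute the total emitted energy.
2.74239 eV

The energy levels of B⁴⁺ are E_n = -13.6057 × 5² / n² eV.

First transition (9 → 8):
ΔE₁ = |E_8 - E_9|
ΔE₁ = |-5.31472656250 - (-4.19929012346)| = 1.11543644 eV

Second transition (8 → 7):
ΔE₂ = |E_7 - E_8|
ΔE₂ = |-6.94168367347 - (-5.31472656250)| = 1.62695711 eV

Total energy released:
E_total = ΔE₁ + ΔE₂ = 1.11543644 + 1.62695711 = 2.74239 eV

Note: This equals the direct transition 9 → 7: 2.74239 eV ✓
Energy is conserved regardless of the path taken.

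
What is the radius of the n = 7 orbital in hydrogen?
2.59297 nm (or 25.92968 Å)

The Bohr radius formula is:
r_n = n² a₀ / Z

where a₀ = 0.05291772 nm is the Bohr radius.

For H (Z = 1) at n = 7:
r_7 = 7² × 0.05291772 nm / 1
r_7 = 49 × 0.05291772 nm / 1
r_7 = 2.592968 nm / 1
r_7 = 2.59297 nm

The electron orbits at approximately 2.59297 nm from the nucleus.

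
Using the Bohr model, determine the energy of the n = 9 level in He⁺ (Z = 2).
-0.671886 eV

For hydrogen-like ions, the energy levels scale with Z²:
E_n = -13.6057 Z² / n² eV

For He⁺ (Z = 2) at n = 9:
E_9 = -13.6057 × 2² / 9²
E_9 = -13.6057 × 4 / 81
E_9 = -54.4228 / 81
E_9 = -0.671886 eV

The energy is 4 times more negative than hydrogen at the same n due to the stronger nuclear charge.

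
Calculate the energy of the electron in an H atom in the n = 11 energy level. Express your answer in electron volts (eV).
-0.11244 eV

The energy levels of a hydrogen-like atom are given by:
E_n = -13.6057 eV / n²

For n = 11:
E_11 = -13.6057 eV / 11²
E_11 = -13.6057 eV / 121
E_11 = -0.11244 eV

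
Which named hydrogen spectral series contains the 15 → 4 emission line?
Brackett series

The spectral series in hydrogen are named based on the final (lower) energy level:
- Lyman series: n_final = 1 (ultraviolet)
- Balmer series: n_final = 2 (visible/near-UV)
- Paschen series: n_final = 3 (infrared)
- Brackett series: n_final = 4 (infrared)
- Pfund series: n_final = 5 (far infrared)

Since this transition ends at n = 4, it belongs to the Brackett series.

For reference, this 15 → 4 line has photon energy
ΔE = 13.6057 eV × (1/4² - 1/15²) = 0.7898864722 eV,
corresponding to wavelength λ = hc/ΔE = 1239.84 eV·nm / 0.7898864722 eV = 1569.6433 nm in the infrared region.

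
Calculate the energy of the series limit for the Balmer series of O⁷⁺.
217.691 eV

The series limit corresponds to the transition from n = ∞ to n = 2.
This is the highest energy (shortest wavelength) transition in the Balmer series.

E_∞ = 0 eV
E_2 = -13.6057 × 8² / 2² = -217.691 eV

Energy at series limit:
ΔE = E_∞ - E_2 = 0 - (-217.691) = 217.691 eV

This energy equals the ionization energy from the n = 2 state of O⁷⁺.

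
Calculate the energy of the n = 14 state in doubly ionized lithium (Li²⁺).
-0.625 eV

For hydrogen-like ions, the energy levels scale with Z²:
E_n = -13.6057 Z² / n² eV

For Li²⁺ (Z = 3) at n = 14:
E_14 = -13.6057 × 3² / 14²
E_14 = -13.6057 × 9 / 196
E_14 = -122.4513 / 196
E_14 = -0.625 eV

The energy is 9 times more negative than hydrogen at the same n due to the stronger nuclear charge.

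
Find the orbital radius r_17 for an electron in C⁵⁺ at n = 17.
2.5489 nm (or 25.4887 Å)

The Bohr radius formula is:
r_n = n² a₀ / Z

where a₀ = 0.0529177 nm is the Bohr radius.

For C⁵⁺ (Z = 6) at n = 17:
r_17 = 17² × 0.0529177 nm / 6
r_17 = 289 × 0.0529177 nm / 6
r_17 = 15.29322 nm / 6
r_17 = 2.5489 nm

The electron orbits at approximately 2.5489 nm from the nucleus.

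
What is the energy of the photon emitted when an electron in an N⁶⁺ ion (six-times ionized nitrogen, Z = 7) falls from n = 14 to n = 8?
7.015 eV

The energy levels are E_n = -13.6057 Z² eV / n².

Energy at n = 14: E_14 = -13.6057 × 7² / 14² = -3.401425 eV
Energy at n = 8: E_8 = -13.6057 × 7² / 8² = -10.416864 eV

For emission (electron falling to lower state), the photon energy is:
E_photon = E_14 - E_8 = |-3.401425 - (-10.416864)|
E_photon = 7.015 eV

This energy is carried away by the emitted photon.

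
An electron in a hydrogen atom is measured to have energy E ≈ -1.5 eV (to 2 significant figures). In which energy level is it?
n = 3

The exact energy levels follow E_n = -13.6057 eV / n².

The measured value (-1.5 eV) is reported to only 2 significant figures, so we must test candidate n values and see which one matches to that precision.

Candidate energies:
  n = 1:  E = -13.6057/1² = -13.60570 eV
  n = 2:  E = -13.6057/2² = -3.40143 eV
  n = 3:  E = -13.6057/3² = -1.51174 eV  ← matches
  n = 4:  E = -13.6057/4² = -0.85036 eV
  n = 5:  E = -13.6057/5² = -0.54423 eV

Checking against the measurement of -1.5 eV (2 sig figs), only n = 3 agrees:
E_3 = -1.51174 eV, which rounds to -1.5 eV ✓

Therefore n = 3.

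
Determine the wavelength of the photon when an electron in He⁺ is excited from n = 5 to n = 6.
1863.95 nm

First, find the transition energy using E_n = -13.6057 Z² / n² eV:
E_5 = -13.6057 × 2² / 5² = -2.17691200 eV
E_6 = -13.6057 × 2² / 6² = -1.51174444 eV

Photon energy: |ΔE| = |E_6 - E_5| = 0.66516756 eV

Convert to wavelength using E = hc/λ with hc = 1239.84 eV·nm:
λ = hc/E = 1239.84 eV·nm / 0.66516756 eV
λ = 1863.95 nm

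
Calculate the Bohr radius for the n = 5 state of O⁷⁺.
0.165368 nm (or 1.653679 Å)

The Bohr radius formula is:
r_n = n² a₀ / Z

where a₀ = 0.052917721 nm is the Bohr radius.

For O⁷⁺ (Z = 8) at n = 5:
r_5 = 5² × 0.052917721 nm / 8
r_5 = 25 × 0.052917721 nm / 8
r_5 = 1.3229430 nm / 8
r_5 = 0.165368 nm

The electron orbits at approximately 0.165368 nm from the nucleus.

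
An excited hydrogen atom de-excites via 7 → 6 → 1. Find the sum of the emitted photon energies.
13.3280 eV

The energy levels of hydrogen are E_n = -13.6057 / n² eV.

First transition (7 → 6):
ΔE₁ = |E_6 - E_7|
ΔE₁ = |-0.3779361111 - (-0.2776673469)| = 0.1002688 eV

Second transition (6 → 1):
ΔE₂ = |E_1 - E_6|
ΔE₂ = |-13.6057000000 - (-0.3779361111)| = 13.2277639 eV

Total energy released:
E_total = ΔE₁ + ΔE₂ = 0.1002688 + 13.2277639 = 13.3280 eV

Note: This equals the direct transition 7 → 1: 13.3280 eV ✓
Energy is conserved regardless of the path taken.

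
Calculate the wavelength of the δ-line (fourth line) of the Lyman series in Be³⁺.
5.932716 nm

The lines of a series are numbered from the longest wavelength (smallest ΔE) outward; the fourth line is the transition from n = n_f + 4 to n_f.
The Lyman series has all transitions ending at n_f = 1.

For Be³⁺ (Z = 4), the fourth line (δ-line) is the jump from n = 5 to n = 1:
E_5 = -13.6057 × 4² / 5² = -8.70764800 eV
E_1 = -13.6057 × 4² / 1² = -217.69120000 eV
ΔE = E_5 - E_1 = 208.98355200 eV

λ = hc/E = 1239.84 eV·nm / 208.98355200 eV
λ = 5.932716 nm

This is the δ-line of the Lyman series in Be³⁺.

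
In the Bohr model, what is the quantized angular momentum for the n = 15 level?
1.58e-33 J·s (or 15ℏ)

In the Bohr model, angular momentum is quantized:
L = nℏ

where ℏ = h/(2π) = 1.0546e-34 J·s

For n = 15:
L = 15 × 1.0546e-34 J·s
L = 1.58e-33 J·s

This can also be written as L = 15ℏ.
The angular momentum is an integer multiple of the reduced Planck constant.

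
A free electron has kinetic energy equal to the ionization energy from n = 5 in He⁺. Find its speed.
8.75e+05 m/s (or 0.291894% of c)

The binding energy at n = 5 for He⁺ is:
E_5 = -13.6057 × 2²/5² = -2.17691200 eV
|E_5| = 2.17691200 eV

Convert to Joules:
KE = 2.17691200 eV × (1.602177 × 10⁻¹⁹ J/eV) = 3.4878e-19 J

Using KE = ½mv²:
v = √(2·KE/m_e)
v = √(2 × 3.4878e-19 J / 9.10938 × 10⁻³¹ kg)
v = 8.75e+05 m/s

This is approximately 0.291894% the speed of light.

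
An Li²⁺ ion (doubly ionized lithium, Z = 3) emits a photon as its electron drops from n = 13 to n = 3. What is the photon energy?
12.8811 eV

The energy levels are E_n = -13.6057 Z² eV / n².

Energy at n = 13: E_13 = -13.6057 × 3² / 13² = -0.7245639 eV
Energy at n = 3: E_3 = -13.6057 × 3² / 3² = -13.6057000 eV

For emission (electron falling to lower state), the photon energy is:
E_photon = E_13 - E_3 = |-0.7245639 - (-13.6057000)|
E_photon = 12.8811 eV

This energy is carried away by the emitted photon.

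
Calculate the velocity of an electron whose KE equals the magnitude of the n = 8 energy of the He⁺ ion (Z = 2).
5.4692e+05 m/s (or 0.1824% of c)

The binding energy at n = 8 for He⁺ is:
E_8 = -13.6057 × 2²/8² = -0.85035625 eV
|E_8| = 0.85035625 eV

Convert to Joules:
KE = 0.85035625 eV × (1.602177 × 10⁻¹⁹ J/eV) = 1.362421e-19 J

Using KE = ½mv²:
v = √(2·KE/m_e)
v = √(2 × 1.362421e-19 J / 9.10938 × 10⁻³¹ kg)
v = 5.4692e+05 m/s

This is approximately 0.1824% the speed of light.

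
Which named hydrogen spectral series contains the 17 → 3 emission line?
Paschen series

The spectral series in hydrogen are named based on the final (lower) energy level:
- Lyman series: n_final = 1 (ultraviolet)
- Balmer series: n_final = 2 (visible/near-UV)
- Paschen series: n_final = 3 (infrared)
- Brackett series: n_final = 4 (infrared)
- Pfund series: n_final = 5 (far infrared)

Since this transition ends at n = 3, it belongs to the Paschen series.

For reference, this 17 → 3 line has photon energy
ΔE = 13.6057 eV × (1/3² - 1/17²) = 1.464666 eV,
corresponding to wavelength λ = hc/ΔE = 1239.84 eV·nm / 1.464666 eV = 846.50 nm in the infrared region.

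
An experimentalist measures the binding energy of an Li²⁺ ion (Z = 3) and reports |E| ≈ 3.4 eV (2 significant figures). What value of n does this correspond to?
n = 6

The exact energy levels follow E_n = -13.6057 Z² / n² eV with Z = 3.

The measured value (-3.4 eV) is reported to only 2 significant figures, so we must test candidate n values and see which one matches to that precision.

Candidate energies:
  n = 4:  E = -13.6057 × 3² / 4² = -7.65321 eV
  n = 5:  E = -13.6057 × 3² / 5² = -4.89805 eV
  n = 6:  E = -13.6057 × 3² / 6² = -3.40143 eV  ← matches
  n = 7:  E = -13.6057 × 3² / 7² = -2.49901 eV
  n = 8:  E = -13.6057 × 3² / 8² = -1.91330 eV

Checking against the measurement of -3.4 eV (2 sig figs), only n = 6 agrees:
E_6 = -3.40143 eV, which rounds to -3.4 eV ✓

Therefore n = 6.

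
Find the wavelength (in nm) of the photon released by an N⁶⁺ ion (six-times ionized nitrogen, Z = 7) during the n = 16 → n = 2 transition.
7.56 nm

First, find the transition energy using E_n = -13.6057 Z² / n² eV:
E_16 = -13.6057 × 7² / 16² = -2.6042 eV
E_2 = -13.6057 × 7² / 2² = -166.6698 eV

Photon energy: |ΔE| = |E_2 - E_16| = 164.0656 eV

Convert to wavelength using E = hc/λ with hc = 1239.84 eV·nm:
λ = hc/E = 1239.84 eV·nm / 164.0656 eV
λ = 7.56 nm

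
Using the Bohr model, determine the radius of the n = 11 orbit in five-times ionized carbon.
1.0672 nm (or 10.6717 Å)

The Bohr radius formula is:
r_n = n² a₀ / Z

where a₀ = 0.0529177 nm is the Bohr radius.

For C⁵⁺ (Z = 6) at n = 11:
r_11 = 11² × 0.0529177 nm / 6
r_11 = 121 × 0.0529177 nm / 6
r_11 = 6.40304 nm / 6
r_11 = 1.0672 nm

The electron orbits at approximately 1.0672 nm from the nucleus.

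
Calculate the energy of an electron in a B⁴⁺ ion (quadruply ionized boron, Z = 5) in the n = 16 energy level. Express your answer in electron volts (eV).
-1.3287 eV

The energy levels of a hydrogen-like atom are given by:
E_n = -13.6057 Z² / n² eV  (with Z = 5 for B⁴⁺)

For n = 16:
E_16 = -13.6057 × 5² / 16²
E_16 = -13.6057 × 25 / 256
E_16 = -1.3287 eV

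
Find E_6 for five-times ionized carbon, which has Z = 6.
-13.61 eV

For hydrogen-like ions, the energy levels scale with Z²:
E_n = -13.6057 Z² / n² eV

For C⁵⁺ (Z = 6) at n = 6:
E_6 = -13.6057 × 6² / 6²
E_6 = -13.6057 × 36 / 36
E_6 = -489.8052 / 36
E_6 = -13.61 eV

The energy is 36 times more negative than hydrogen at the same n due to the stronger nuclear charge.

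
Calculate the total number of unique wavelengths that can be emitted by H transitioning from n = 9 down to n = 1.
36

The electron can occupy levels n = 1, 2, ..., 9 during de-excitation — that is m = 9 - 1 + 1 = 9 distinct levels.

The number of distinct spectral lines equals the number of ways to choose 2 of these m levels (each pair gives one possible emission transition):

Number of lines = m(m-1)/2 = 9×8/2 = 36

These correspond to all possible transitions between the 9 levels:
9 → 8, 9 → 7, 9 → 6, 9 → 5, 9 → 4, 9 → 3, 9 → 2, 9 → 1...

Each transition produces a photon with a unique energy (and thus wavelength). This count does not depend on Z.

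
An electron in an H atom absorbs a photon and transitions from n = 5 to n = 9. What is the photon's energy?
0.3763 eV

The energy levels of a hydrogen-like atom are E_n = -13.6057 eV / n².

Energy at n = 5: E_5 = -13.6057 / 5² = -0.5442280 eV
Energy at n = 9: E_9 = -13.6057 / 9² = -0.1679716 eV

The excitation energy is the difference:
ΔE = E_9 - E_5
ΔE = -0.1679716 - (-0.5442280)
ΔE = 0.3763 eV

Since this is positive, energy must be absorbed (photon absorption).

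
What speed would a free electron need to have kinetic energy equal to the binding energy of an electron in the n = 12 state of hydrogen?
1.823e+05 m/s (or 0.060811% of c)

The binding energy at n = 12 for hydrogen is:
E_12 = -13.6057/12² = -0.09448403 eV
|E_12| = 0.09448403 eV

Convert to Joules:
KE = 0.09448403 eV × (1.602177 × 10⁻¹⁹ J/eV) = 1.51380e-20 J

Using KE = ½mv²:
v = √(2·KE/m_e)
v = √(2 × 1.51380e-20 J / 9.10938 × 10⁻³¹ kg)
v = 1.823e+05 m/s

This is approximately 0.060811% the speed of light.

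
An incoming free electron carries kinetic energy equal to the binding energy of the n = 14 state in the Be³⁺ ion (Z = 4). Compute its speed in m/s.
6.2506e+05 m/s (or 0.21% of c)

The binding energy at n = 14 for Be³⁺ is:
E_14 = -13.6057 × 4²/14² = -1.1106694 eV
|E_14| = 1.1106694 eV

Convert to Joules:
KE = 1.1106694 eV × (1.602177 × 10⁻¹⁹ J/eV) = 1.779489e-19 J

Using KE = ½mv²:
v = √(2·KE/m_e)
v = √(2 × 1.779489e-19 J / 9.10938 × 10⁻³¹ kg)
v = 6.2506e+05 m/s

This is approximately 0.21% the speed of light.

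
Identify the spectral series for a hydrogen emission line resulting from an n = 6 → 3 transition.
Paschen series

The spectral series in hydrogen are named based on the final (lower) energy level:
- Lyman series: n_final = 1 (ultraviolet)
- Balmer series: n_final = 2 (visible/near-UV)
- Paschen series: n_final = 3 (infrared)
- Brackett series: n_final = 4 (infrared)
- Pfund series: n_final = 5 (far infrared)

Since this transition ends at n = 3, it belongs to the Paschen series.

For reference, this 6 → 3 line has photon energy
ΔE = 13.6057 eV × (1/3² - 1/6²) = 1.1338083 eV,
corresponding to wavelength λ = hc/ΔE = 1239.84 eV·nm / 1.1338083 eV = 1093.52 nm in the infrared region.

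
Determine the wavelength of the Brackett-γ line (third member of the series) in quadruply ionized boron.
86.59780 nm

The lines of a series are numbered from the longest wavelength (smallest ΔE) outward; the third line is the transition from n = n_f + 3 to n_f.
The Brackett series has all transitions ending at n_f = 4.

For B⁴⁺ (Z = 5), the third line (γ-line) is the jump from n = 7 to n = 4:
E_7 = -13.6057 × 5² / 7² = -6.9416837 eV
E_4 = -13.6057 × 5² / 4² = -21.2589063 eV
ΔE = E_7 - E_4 = 14.3172226 eV

λ = hc/E = 1239.84 eV·nm / 14.3172226 eV
λ = 86.59780 nm

This is the γ-line of the Brackett series in B⁴⁺.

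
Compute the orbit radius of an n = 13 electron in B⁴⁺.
1.788619 nm (or 17.886190 Å)

The Bohr radius formula is:
r_n = n² a₀ / Z

where a₀ = 0.052917721 nm is the Bohr radius.

For B⁴⁺ (Z = 5) at n = 13:
r_13 = 13² × 0.052917721 nm / 5
r_13 = 169 × 0.052917721 nm / 5
r_13 = 8.9430948 nm / 5
r_13 = 1.788619 nm

The electron orbits at approximately 1.788619 nm from the nucleus.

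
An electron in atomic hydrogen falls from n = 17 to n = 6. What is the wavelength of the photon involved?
3747.35274 nm

First, find the transition energy using E_n = -13.6057 / n² eV:
E_17 = -13.6057 / 17² = -0.04707854671 eV
E_6 = -13.6057 / 6² = -0.37793611111 eV

Photon energy: |ΔE| = |E_6 - E_17| = 0.33085756440 eV

Convert to wavelength using E = hc/λ with hc = 1239.84 eV·nm:
λ = hc/E = 1239.84 eV·nm / 0.33085756440 eV
λ = 3747.35274 nm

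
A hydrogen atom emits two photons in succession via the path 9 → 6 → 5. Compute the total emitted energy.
0.376256 eV

The energy levels of hydrogen are E_n = -13.6057 / n² eV.

First transition (9 → 6):
ΔE₁ = |E_6 - E_9|
ΔE₁ = |-0.377936111111 - (-0.167971604938)| = 0.209964506 eV

Second transition (6 → 5):
ΔE₂ = |E_5 - E_6|
ΔE₂ = |-0.544228000000 - (-0.377936111111)| = 0.166291889 eV

Total energy released:
E_total = ΔE₁ + ΔE₂ = 0.209964506 + 0.166291889 = 0.376256 eV

Note: This equals the direct transition 9 → 5: 0.376256 eV ✓
Energy is conserved regardless of the path taken.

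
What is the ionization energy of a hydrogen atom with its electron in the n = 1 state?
13.61 eV

The ionization energy is the energy needed to remove the electron completely (n → ∞).

For hydrogen, E_n = -13.6057 eV / n².

At n = 1: E_1 = -13.6057 / 1² = -13.60570 eV
At n = ∞: E_∞ = 0 eV

Ionization energy = E_∞ - E_1 = 0 - (-13.60570) = 13.60570 eV
Ionization energy ≈ 13.61 eV

This is also called the binding energy of the electron in state n = 1.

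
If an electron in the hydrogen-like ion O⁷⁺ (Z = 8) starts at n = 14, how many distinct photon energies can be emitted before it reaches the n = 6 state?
36

The electron can occupy levels n = 6, 7, ..., 14 during de-excitation — that is m = 14 - 6 + 1 = 9 distinct levels.

The number of distinct spectral lines equals the number of ways to choose 2 of these m levels (each pair gives one possible emission transition):

Number of lines = m(m-1)/2 = 9×8/2 = 36

These correspond to all possible transitions between the 9 levels:
14 → 13, 14 → 12, 14 → 11, 14 → 10, 14 → 9, 14 → 8, 14 → 7, 14 → 6...

Each transition produces a photon with a unique energy (and thus wavelength). This count does not depend on Z.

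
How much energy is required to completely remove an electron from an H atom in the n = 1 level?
13.6057 eV

The ionization energy is the energy needed to remove the electron completely (n → ∞).

For hydrogen, E_n = -13.6057 eV / n².

At n = 1: E_1 = -13.6057 / 1² = -13.6057000 eV
At n = ∞: E_∞ = 0 eV

Ionization energy = E_∞ - E_1 = 0 - (-13.6057000) = 13.6057000 eV
Ionization energy ≈ 13.6057 eV

This is also called the binding energy of the electron in state n = 1.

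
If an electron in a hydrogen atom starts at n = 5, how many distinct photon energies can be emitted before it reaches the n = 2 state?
6

The electron can occupy levels n = 2, 3, ..., 5 during de-excitation — that is m = 5 - 2 + 1 = 4 distinct levels.

The number of distinct spectral lines equals the number of ways to choose 2 of these m levels (each pair gives one possible emission transition):

Number of lines = m(m-1)/2 = 4×3/2 = 6

These correspond to all possible transitions between the 4 levels:
5 → 4, 5 → 3, 5 → 2, 4 → 3, 4 → 2, 3 → 2

Each transition produces a photon with a unique energy (and thus wavelength). This count does not depend on Z.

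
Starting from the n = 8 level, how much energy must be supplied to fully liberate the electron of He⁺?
0.8504 eV

The ionization energy is the energy needed to remove the electron completely (n → ∞).

For a hydrogen-like ion with Z = 2, E_n = -13.6057 Z² / n² eV.

At n = 8: E_8 = -13.6057 × 2² / 8² = -0.8503563 eV
At n = ∞: E_∞ = 0 eV

Ionization energy = E_∞ - E_8 = 0 - (-0.8503563) = 0.8503563 eV
Ionization energy ≈ 0.8504 eV

This is also called the binding energy of the electron in state n = 8.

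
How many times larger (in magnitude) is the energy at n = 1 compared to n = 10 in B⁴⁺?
100.00000

Using E_n = -13.6057 Z² / n² eV with Z = 5:

E_1 = -13.6057 × 5² / 1² = -340.1425 / 1 = -340.14250000000 eV
E_10 = -13.6057 × 5² / 10² = -340.1425 / 100 = -3.40142500000 eV

The ratio is:
E_1/E_10 = (-340.14250000000) / (-3.40142500000)
E_1/E_10 = (-340.1425/1) / (-340.1425/100)
E_1/E_10 = 100/1
E_1/E_10 = 100.00000
(Note: the Z² factors cancel in the ratio.)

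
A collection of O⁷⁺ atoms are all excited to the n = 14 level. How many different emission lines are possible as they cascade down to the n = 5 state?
45

The electron can occupy levels n = 5, 6, ..., 14 during de-excitation — that is m = 14 - 5 + 1 = 10 distinct levels.

The number of distinct spectral lines equals the number of ways to choose 2 of these m levels (each pair gives one possible emission transition):

Number of lines = m(m-1)/2 = 10×9/2 = 45

These correspond to all possible transitions between the 10 levels:
14 → 13, 14 → 12, 14 → 11, 14 → 10, 14 → 9, 14 → 8, 14 → 7, 14 → 6...

Each transition produces a photon with a unique energy (and thus wavelength). This count does not depend on Z.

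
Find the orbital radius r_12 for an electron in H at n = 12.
7.620152 nm (or 76.201518 Å)

The Bohr radius formula is:
r_n = n² a₀ / Z

where a₀ = 0.052917721 nm is the Bohr radius.

For H (Z = 1) at n = 12:
r_12 = 12² × 0.052917721 nm / 1
r_12 = 144 × 0.052917721 nm / 1
r_12 = 7.6201518 nm / 1
r_12 = 7.620152 nm

The electron orbits at approximately 7.620152 nm from the nucleus.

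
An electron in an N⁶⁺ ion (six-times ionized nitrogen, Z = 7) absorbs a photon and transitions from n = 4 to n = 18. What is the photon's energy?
39.610 eV

The energy levels of a hydrogen-like atom are E_n = -13.6057 Z² eV / n².

Energy at n = 4: E_4 = -13.6057 × 7² / 4² = -41.667456 eV
Energy at n = 18: E_18 = -13.6057 × 7² / 18² = -2.057652 eV

The excitation energy is the difference:
ΔE = E_18 - E_4
ΔE = -2.057652 - (-41.667456)
ΔE = 39.610 eV

Since this is positive, energy must be absorbed (photon absorption).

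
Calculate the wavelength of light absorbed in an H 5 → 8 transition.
3738.524 nm

First, find the transition energy using E_n = -13.6057 / n² eV:
E_5 = -13.6057 / 5² = -0.544228000 eV
E_8 = -13.6057 / 8² = -0.212589063 eV

Photon energy: |ΔE| = |E_8 - E_5| = 0.331638937 eV

Convert to wavelength using E = hc/λ with hc = 1239.84 eV·nm:
λ = hc/E = 1239.84 eV·nm / 0.331638937 eV
λ = 3738.524 nm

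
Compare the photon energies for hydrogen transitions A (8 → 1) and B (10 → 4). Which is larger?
8 → 1

Calculate the energy for each transition:

Transition 8 → 1:
ΔE₁ = |E_1 - E_8| = |-13.6057/1² - (-13.6057/8²)|
ΔE₁ = |-13.60570000000 - (-0.21258906250)| = 13.39311094 eV

Transition 10 → 4:
ΔE₂ = |E_4 - E_10| = |-13.6057/4² - (-13.6057/10²)|
ΔE₂ = |-0.85035625000 - (-0.13605700000)| = 0.71429925 eV

Since 13.39311094 eV > 0.71429925 eV, the transition 8 → 1 emits the more energetic photon.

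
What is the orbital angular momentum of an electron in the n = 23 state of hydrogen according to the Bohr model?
2.4255e-33 J·s (or 23ℏ)

In the Bohr model, angular momentum is quantized:
L = nℏ

where ℏ = h/(2π) = 1.054572e-34 J·s

For n = 23:
L = 23 × 1.054572e-34 J·s
L = 2.4255e-33 J·s

This can also be written as L = 23ℏ.
The angular momentum is an integer multiple of the reduced Planck constant.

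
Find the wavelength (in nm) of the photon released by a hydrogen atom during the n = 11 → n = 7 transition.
7504.02 nm

First, find the transition energy using E_n = -13.6057 / n² eV:
E_11 = -13.6057 / 11² = -0.11244380 eV
E_7 = -13.6057 / 7² = -0.27766735 eV

Photon energy: |ΔE| = |E_7 - E_11| = 0.16522355 eV

Convert to wavelength using E = hc/λ with hc = 1239.84 eV·nm:
λ = hc/E = 1239.84 eV·nm / 0.16522355 eV
λ = 7504.02 nm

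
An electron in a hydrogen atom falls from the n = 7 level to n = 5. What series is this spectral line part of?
Pfund series

The spectral series in hydrogen are named based on the final (lower) energy level:
- Lyman series: n_final = 1 (ultraviolet)
- Balmer series: n_final = 2 (visible/near-UV)
- Paschen series: n_final = 3 (infrared)
- Brackett series: n_final = 4 (infrared)
- Pfund series: n_final = 5 (far infrared)

Since this transition ends at n = 5, it belongs to the Pfund series.

For reference, this 7 → 5 line has photon energy
ΔE = 13.6057 eV × (1/5² - 1/7²) = 0.26656065 eV,
corresponding to wavelength λ = hc/ΔE = 1239.84 eV·nm / 0.26656065 eV = 4651.25 nm in the far infrared region.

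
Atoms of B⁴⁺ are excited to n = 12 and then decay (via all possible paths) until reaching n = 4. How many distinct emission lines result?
36

The electron can occupy levels n = 4, 5, ..., 12 during de-excitation — that is m = 12 - 4 + 1 = 9 distinct levels.

The number of distinct spectral lines equals the number of ways to choose 2 of these m levels (each pair gives one possible emission transition):

Number of lines = m(m-1)/2 = 9×8/2 = 36

These correspond to all possible transitions between the 9 levels:
12 → 11, 12 → 10, 12 → 9, 12 → 8, 12 → 7, 12 → 6, 12 → 5, 12 → 4...

Each transition produces a photon with a unique energy (and thus wavelength). This count does not depend on Z.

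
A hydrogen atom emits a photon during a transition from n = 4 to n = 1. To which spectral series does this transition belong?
Lyman series

The spectral series in hydrogen are named based on the final (lower) energy level:
- Lyman series: n_final = 1 (ultraviolet)
- Balmer series: n_final = 2 (visible/near-UV)
- Paschen series: n_final = 3 (infrared)
- Brackett series: n_final = 4 (infrared)
- Pfund series: n_final = 5 (far infrared)

Since this transition ends at n = 1, it belongs to the Lyman series.

For reference, this 4 → 1 line has photon energy
ΔE = 13.6057 eV × (1/1² - 1/4²) = 12.7553438 eV,
corresponding to wavelength λ = hc/ΔE = 1239.84 eV·nm / 12.7553438 eV = 97.20161 nm in the ultraviolet region.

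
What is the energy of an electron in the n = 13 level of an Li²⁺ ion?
-0.72 eV

For hydrogen-like ions, the energy levels scale with Z²:
E_n = -13.6057 Z² / n² eV

For Li²⁺ (Z = 3) at n = 13:
E_13 = -13.6057 × 3² / 13²
E_13 = -13.6057 × 9 / 169
E_13 = -122.4513 / 169
E_13 = -0.72 eV

The energy is 9 times more negative than hydrogen at the same n due to the stronger nuclear charge.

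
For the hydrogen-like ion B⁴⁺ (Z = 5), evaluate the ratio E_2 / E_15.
56.25

Using E_n = -13.6057 Z² / n² eV with Z = 5:

E_2 = -13.6057 × 5² / 2² = -340.1425 / 4 = -85.03562500 eV
E_15 = -13.6057 × 5² / 15² = -340.1425 / 225 = -1.51174444 eV

The ratio is:
E_2/E_15 = (-85.03562500) / (-1.51174444)
E_2/E_15 = (-340.1425/4) / (-340.1425/225)
E_2/E_15 = 225/4
E_2/E_15 = 56.25
(Note: the Z² factors cancel in the ratio.)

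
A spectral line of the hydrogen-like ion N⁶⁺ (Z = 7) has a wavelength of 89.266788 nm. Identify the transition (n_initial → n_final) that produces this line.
n = 12 → n = 6

First, find the photon energy from the wavelength (hc = 1239.84 eV·nm):
E = hc/λ = 1239.84 eV·nm / 89.266788 nm = 13.889152 eV

The energy levels of N⁶⁺ satisfy E_n = -13.6057 × 7² / n² eV, so an emission n_i → n_f releases
ΔE = 13.6057 × 7² × (1/n_f² − 1/n_i²) eV.

Setting ΔE equal to the photon energy:
1/n_f² − 1/n_i² = 13.889152 / (13.6057 × 7²) = 0.020833333

Since 1/n_i² must be positive, we need 1/n_f² > 0.020833333, i.e. n_f ≤ 6. For each allowed n_f, solve n_i = (1/n_f² − 0.020833333)^(−1/2) and check whether it is a whole number:
  n_f = 1: 1/n_i² = 1.000000000 − 0.020833333 = 0.979166667 → n_i = 1.011  (not an integer) ✗
  n_f = 2: 1/n_i² = 0.250000000 − 0.020833333 = 0.229166667 → n_i = 2.089  (not an integer) ✗
  n_f = 3: 1/n_i² = 0.111111111 − 0.020833333 = 0.090277778 → n_i = 3.328  (not an integer) ✗
  n_f = 4: 1/n_i² = 0.062500000 − 0.020833333 = 0.041666667 → n_i = 4.899  (not an integer) ✗
  n_f = 5: 1/n_i² = 0.040000000 − 0.020833333 = 0.019166667 → n_i = 7.223  (not an integer) ✗
  n_f = 6: 1/n_i² = 0.027777778 − 0.020833333 = 0.006944445 → n_i = 12.000  → integer, n_i = 12 ✓

Only n_f = 6 gives an integer upper level, n_i = 12.

The transition is from n = 12 to n = 6 (emission).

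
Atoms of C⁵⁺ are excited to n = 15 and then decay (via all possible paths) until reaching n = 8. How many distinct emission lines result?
28

The electron can occupy levels n = 8, 9, ..., 15 during de-excitation — that is m = 15 - 8 + 1 = 8 distinct levels.

The number of distinct spectral lines equals the number of ways to choose 2 of these m levels (each pair gives one possible emission transition):

Number of lines = m(m-1)/2 = 8×7/2 = 28

These correspond to all possible transitions between the 8 levels:
15 → 14, 15 → 13, 15 → 12, 15 → 11, 15 → 10, 15 → 9, 15 → 8, 14 → 13...

Each transition produces a photon with a unique energy (and thus wavelength). This count does not depend on Z.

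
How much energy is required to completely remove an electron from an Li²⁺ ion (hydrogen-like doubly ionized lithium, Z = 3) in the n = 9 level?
1.511744 eV

The ionization energy is the energy needed to remove the electron completely (n → ∞).

For a hydrogen-like ion with Z = 3, E_n = -13.6057 Z² / n² eV.

At n = 9: E_9 = -13.6057 × 3² / 9² = -1.511744444 eV
At n = ∞: E_∞ = 0 eV

Ionization energy = E_∞ - E_9 = 0 - (-1.511744444) = 1.511744444 eV
Ionization energy ≈ 1.511744 eV

This is also called the binding energy of the electron in state n = 9.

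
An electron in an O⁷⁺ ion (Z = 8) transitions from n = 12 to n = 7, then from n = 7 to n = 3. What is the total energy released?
90.70 eV

The energy levels of O⁷⁺ are E_n = -13.6057 × 8² / n² eV.

First transition (12 → 7):
ΔE₁ = |E_7 - E_12|
ΔE₁ = |-17.77071020 - (-6.04697778)| = 11.72373 eV

Second transition (7 → 3):
ΔE₂ = |E_3 - E_7|
ΔE₂ = |-96.75164444 - (-17.77071020)| = 78.98093 eV

Total energy released:
E_total = ΔE₁ + ΔE₂ = 11.72373 + 78.98093 = 90.70 eV

Note: This equals the direct transition 12 → 3: 90.70 eV ✓
Energy is conserved regardless of the path taken.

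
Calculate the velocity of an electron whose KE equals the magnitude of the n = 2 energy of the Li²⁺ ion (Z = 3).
3.282e+06 m/s (or 1.09460% of c)

The binding energy at n = 2 for Li²⁺ is:
E_2 = -13.6057 × 3²/2² = -30.6128250 eV
|E_2| = 30.6128250 eV

Convert to Joules:
KE = 30.6128250 eV × (1.602177 × 10⁻¹⁹ J/eV) = 4.90472e-18 J

Using KE = ½mv²:
v = √(2·KE/m_e)
v = √(2 × 4.90472e-18 J / 9.10938 × 10⁻³¹ kg)
v = 3.282e+06 m/s

This is approximately 1.09460% the speed of light.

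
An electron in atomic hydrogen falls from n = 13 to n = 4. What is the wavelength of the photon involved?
1610.497 nm

First, find the transition energy using E_n = -13.6057 / n² eV:
E_13 = -13.6057 / 13² = -0.080507101 eV
E_4 = -13.6057 / 4² = -0.850356250 eV

Photon energy: |ΔE| = |E_4 - E_13| = 0.769849149 eV

Convert to wavelength using E = hc/λ with hc = 1239.84 eV·nm:
λ = hc/E = 1239.84 eV·nm / 0.769849149 eV
λ = 1610.497 nm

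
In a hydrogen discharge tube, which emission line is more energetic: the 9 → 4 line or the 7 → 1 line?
7 → 1

Calculate the energy for each transition:

Transition 9 → 4:
ΔE₁ = |E_4 - E_9| = |-13.6057/4² - (-13.6057/9²)|
ΔE₁ = |-0.850356250000 - (-0.167971604938)| = 0.682384645 eV

Transition 7 → 1:
ΔE₂ = |E_1 - E_7| = |-13.6057/1² - (-13.6057/7²)|
ΔE₂ = |-13.605700000000 - (-0.277667346939)| = 13.328032653 eV

Since 13.328032653 eV > 0.682384645 eV, the transition 7 → 1 emits the more energetic photon.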